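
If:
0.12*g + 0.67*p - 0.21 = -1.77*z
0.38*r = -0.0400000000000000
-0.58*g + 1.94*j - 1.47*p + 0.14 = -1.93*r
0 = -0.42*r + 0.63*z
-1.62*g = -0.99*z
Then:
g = -0.04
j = 0.40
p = 0.51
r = -0.11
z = -0.07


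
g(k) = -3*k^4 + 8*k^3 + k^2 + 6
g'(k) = -12*k^3 + 24*k^2 + 2*k = 2*k*(-6*k^2 + 12*k + 1)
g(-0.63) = 3.92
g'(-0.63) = 11.27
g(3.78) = -160.11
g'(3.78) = -297.64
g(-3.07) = -482.54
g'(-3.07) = 567.27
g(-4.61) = -2111.48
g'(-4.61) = 1676.50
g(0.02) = 6.00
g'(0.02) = 0.05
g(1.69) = 23.00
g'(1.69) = 14.00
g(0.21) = 6.11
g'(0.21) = 1.37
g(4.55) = -505.51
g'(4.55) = -624.40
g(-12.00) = -75882.00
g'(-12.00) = 24168.00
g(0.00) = 6.00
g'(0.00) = 0.00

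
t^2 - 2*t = t*(t - 2)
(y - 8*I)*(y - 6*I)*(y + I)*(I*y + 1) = I*y^4 + 14*y^3 - 47*I*y^2 + 14*y - 48*I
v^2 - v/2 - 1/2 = (v - 1)*(v + 1/2)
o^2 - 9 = (o - 3)*(o + 3)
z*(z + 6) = z^2 + 6*z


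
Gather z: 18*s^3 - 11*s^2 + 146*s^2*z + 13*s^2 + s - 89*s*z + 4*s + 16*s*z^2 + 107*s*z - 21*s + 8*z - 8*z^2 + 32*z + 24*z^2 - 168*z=18*s^3 + 2*s^2 - 16*s + z^2*(16*s + 16) + z*(146*s^2 + 18*s - 128)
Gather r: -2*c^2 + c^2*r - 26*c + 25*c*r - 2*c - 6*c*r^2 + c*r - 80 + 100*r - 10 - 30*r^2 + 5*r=-2*c^2 - 28*c + r^2*(-6*c - 30) + r*(c^2 + 26*c + 105) - 90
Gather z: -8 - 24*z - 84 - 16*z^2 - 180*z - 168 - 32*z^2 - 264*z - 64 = -48*z^2 - 468*z - 324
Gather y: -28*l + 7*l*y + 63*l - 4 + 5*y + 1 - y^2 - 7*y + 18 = 35*l - y^2 + y*(7*l - 2) + 15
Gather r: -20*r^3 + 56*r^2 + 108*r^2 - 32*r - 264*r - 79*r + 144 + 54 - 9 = -20*r^3 + 164*r^2 - 375*r + 189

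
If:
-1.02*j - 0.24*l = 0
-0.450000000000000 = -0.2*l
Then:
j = -0.53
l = 2.25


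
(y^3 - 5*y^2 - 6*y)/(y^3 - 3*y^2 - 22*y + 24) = y*(y + 1)/(y^2 + 3*y - 4)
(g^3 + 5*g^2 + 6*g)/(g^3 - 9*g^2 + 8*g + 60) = g*(g + 3)/(g^2 - 11*g + 30)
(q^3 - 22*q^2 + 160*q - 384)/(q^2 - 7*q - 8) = (q^2 - 14*q + 48)/(q + 1)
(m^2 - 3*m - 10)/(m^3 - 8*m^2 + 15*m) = (m + 2)/(m*(m - 3))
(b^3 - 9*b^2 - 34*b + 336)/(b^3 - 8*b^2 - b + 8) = (b^2 - b - 42)/(b^2 - 1)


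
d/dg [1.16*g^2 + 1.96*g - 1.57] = 2.32*g + 1.96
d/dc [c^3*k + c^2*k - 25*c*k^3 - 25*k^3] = k*(3*c^2 + 2*c - 25*k^2)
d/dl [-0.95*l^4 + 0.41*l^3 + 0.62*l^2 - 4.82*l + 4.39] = -3.8*l^3 + 1.23*l^2 + 1.24*l - 4.82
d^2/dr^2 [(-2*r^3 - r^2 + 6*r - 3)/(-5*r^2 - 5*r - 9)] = 2*(-215*r^3 + 360*r^2 + 1521*r + 291)/(125*r^6 + 375*r^5 + 1050*r^4 + 1475*r^3 + 1890*r^2 + 1215*r + 729)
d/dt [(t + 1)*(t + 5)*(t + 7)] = 3*t^2 + 26*t + 47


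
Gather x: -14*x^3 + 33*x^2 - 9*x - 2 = -14*x^3 + 33*x^2 - 9*x - 2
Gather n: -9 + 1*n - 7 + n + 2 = 2*n - 14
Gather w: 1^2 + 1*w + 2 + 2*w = 3*w + 3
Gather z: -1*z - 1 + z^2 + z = z^2 - 1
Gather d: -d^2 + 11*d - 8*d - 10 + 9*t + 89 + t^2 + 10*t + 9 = -d^2 + 3*d + t^2 + 19*t + 88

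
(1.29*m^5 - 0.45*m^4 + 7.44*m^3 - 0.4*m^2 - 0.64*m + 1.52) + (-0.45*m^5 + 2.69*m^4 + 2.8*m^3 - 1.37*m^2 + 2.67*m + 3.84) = 0.84*m^5 + 2.24*m^4 + 10.24*m^3 - 1.77*m^2 + 2.03*m + 5.36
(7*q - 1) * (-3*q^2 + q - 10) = -21*q^3 + 10*q^2 - 71*q + 10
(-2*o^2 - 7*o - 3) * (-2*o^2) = 4*o^4 + 14*o^3 + 6*o^2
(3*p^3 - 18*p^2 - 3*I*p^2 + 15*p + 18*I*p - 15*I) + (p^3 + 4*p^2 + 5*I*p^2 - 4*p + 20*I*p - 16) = 4*p^3 - 14*p^2 + 2*I*p^2 + 11*p + 38*I*p - 16 - 15*I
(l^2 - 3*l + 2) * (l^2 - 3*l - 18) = l^4 - 6*l^3 - 7*l^2 + 48*l - 36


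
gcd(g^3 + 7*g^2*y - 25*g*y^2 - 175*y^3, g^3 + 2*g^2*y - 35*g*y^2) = -g^2 - 2*g*y + 35*y^2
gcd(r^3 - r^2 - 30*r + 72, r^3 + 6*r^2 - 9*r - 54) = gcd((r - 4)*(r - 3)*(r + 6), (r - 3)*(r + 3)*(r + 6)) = r^2 + 3*r - 18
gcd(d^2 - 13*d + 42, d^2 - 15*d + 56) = d - 7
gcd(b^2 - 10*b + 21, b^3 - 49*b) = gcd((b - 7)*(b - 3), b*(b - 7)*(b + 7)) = b - 7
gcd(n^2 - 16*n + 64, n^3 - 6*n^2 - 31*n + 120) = n - 8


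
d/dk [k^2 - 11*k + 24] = 2*k - 11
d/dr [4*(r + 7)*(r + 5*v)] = 8*r + 20*v + 28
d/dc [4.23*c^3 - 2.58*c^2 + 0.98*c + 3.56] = 12.69*c^2 - 5.16*c + 0.98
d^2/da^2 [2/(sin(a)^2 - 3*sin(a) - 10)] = 2*(-4*sin(a)^4 + 9*sin(a)^3 - 43*sin(a)^2 + 12*sin(a) + 38)/((sin(a) - 5)^3*(sin(a) + 2)^3)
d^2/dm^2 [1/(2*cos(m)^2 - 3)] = 4*(4*sin(m)^4 - cos(4*m))/(cos(2*m) - 2)^3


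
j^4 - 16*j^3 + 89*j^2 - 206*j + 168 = (j - 7)*(j - 4)*(j - 3)*(j - 2)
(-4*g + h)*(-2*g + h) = 8*g^2 - 6*g*h + h^2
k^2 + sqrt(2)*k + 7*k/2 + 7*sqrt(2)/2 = (k + 7/2)*(k + sqrt(2))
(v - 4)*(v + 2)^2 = v^3 - 12*v - 16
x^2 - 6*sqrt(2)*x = x*(x - 6*sqrt(2))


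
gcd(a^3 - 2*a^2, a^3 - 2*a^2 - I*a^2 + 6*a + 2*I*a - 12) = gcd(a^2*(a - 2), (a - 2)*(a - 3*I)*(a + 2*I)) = a - 2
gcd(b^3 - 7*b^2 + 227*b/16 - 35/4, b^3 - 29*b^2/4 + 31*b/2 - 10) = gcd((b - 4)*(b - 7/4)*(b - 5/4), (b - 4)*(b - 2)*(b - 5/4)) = b^2 - 21*b/4 + 5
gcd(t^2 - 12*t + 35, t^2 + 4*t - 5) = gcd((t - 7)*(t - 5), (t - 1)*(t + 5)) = 1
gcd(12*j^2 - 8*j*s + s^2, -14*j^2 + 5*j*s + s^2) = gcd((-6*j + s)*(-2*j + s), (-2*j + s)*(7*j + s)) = -2*j + s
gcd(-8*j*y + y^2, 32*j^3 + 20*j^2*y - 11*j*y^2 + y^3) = -8*j + y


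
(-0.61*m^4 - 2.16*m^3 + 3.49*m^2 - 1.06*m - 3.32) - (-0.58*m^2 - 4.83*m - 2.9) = -0.61*m^4 - 2.16*m^3 + 4.07*m^2 + 3.77*m - 0.42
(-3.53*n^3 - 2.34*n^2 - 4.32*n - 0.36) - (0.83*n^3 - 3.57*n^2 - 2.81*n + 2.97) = -4.36*n^3 + 1.23*n^2 - 1.51*n - 3.33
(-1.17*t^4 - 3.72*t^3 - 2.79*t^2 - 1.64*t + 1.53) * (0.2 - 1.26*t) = 1.4742*t^5 + 4.4532*t^4 + 2.7714*t^3 + 1.5084*t^2 - 2.2558*t + 0.306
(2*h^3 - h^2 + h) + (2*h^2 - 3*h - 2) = 2*h^3 + h^2 - 2*h - 2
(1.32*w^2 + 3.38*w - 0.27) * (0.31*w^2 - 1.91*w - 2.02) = 0.4092*w^4 - 1.4734*w^3 - 9.2059*w^2 - 6.3119*w + 0.5454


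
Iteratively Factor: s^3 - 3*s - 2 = (s + 1)*(s^2 - s - 2) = (s - 2)*(s + 1)*(s + 1)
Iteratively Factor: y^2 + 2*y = (y)*(y + 2)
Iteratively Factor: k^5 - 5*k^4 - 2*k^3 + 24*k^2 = (k + 2)*(k^4 - 7*k^3 + 12*k^2) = k*(k + 2)*(k^3 - 7*k^2 + 12*k) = k^2*(k + 2)*(k^2 - 7*k + 12) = k^2*(k - 3)*(k + 2)*(k - 4)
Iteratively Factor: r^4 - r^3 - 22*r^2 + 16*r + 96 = (r - 3)*(r^3 + 2*r^2 - 16*r - 32) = (r - 3)*(r + 4)*(r^2 - 2*r - 8) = (r - 4)*(r - 3)*(r + 4)*(r + 2)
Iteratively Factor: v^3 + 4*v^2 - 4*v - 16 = (v + 4)*(v^2 - 4) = (v - 2)*(v + 4)*(v + 2)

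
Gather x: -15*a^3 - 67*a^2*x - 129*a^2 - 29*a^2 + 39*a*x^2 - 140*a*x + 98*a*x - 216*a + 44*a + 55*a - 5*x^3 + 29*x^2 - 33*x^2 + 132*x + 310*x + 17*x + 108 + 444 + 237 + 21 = -15*a^3 - 158*a^2 - 117*a - 5*x^3 + x^2*(39*a - 4) + x*(-67*a^2 - 42*a + 459) + 810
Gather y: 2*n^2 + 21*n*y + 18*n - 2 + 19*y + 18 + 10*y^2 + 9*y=2*n^2 + 18*n + 10*y^2 + y*(21*n + 28) + 16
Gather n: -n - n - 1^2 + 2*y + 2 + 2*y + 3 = -2*n + 4*y + 4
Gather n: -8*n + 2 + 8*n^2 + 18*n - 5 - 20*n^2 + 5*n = -12*n^2 + 15*n - 3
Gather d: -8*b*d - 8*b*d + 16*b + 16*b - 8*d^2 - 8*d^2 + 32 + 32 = -16*b*d + 32*b - 16*d^2 + 64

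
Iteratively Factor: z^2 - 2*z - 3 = (z - 3)*(z + 1)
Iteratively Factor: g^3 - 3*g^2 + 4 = (g - 2)*(g^2 - g - 2) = (g - 2)*(g + 1)*(g - 2)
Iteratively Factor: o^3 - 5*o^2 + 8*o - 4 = (o - 2)*(o^2 - 3*o + 2) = (o - 2)^2*(o - 1)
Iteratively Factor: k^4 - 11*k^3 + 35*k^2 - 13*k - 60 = (k - 5)*(k^3 - 6*k^2 + 5*k + 12) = (k - 5)*(k - 4)*(k^2 - 2*k - 3) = (k - 5)*(k - 4)*(k + 1)*(k - 3)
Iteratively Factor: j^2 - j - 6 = (j + 2)*(j - 3)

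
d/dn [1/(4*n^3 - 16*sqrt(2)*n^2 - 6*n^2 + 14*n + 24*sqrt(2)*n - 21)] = 2*(-6*n^2 + 6*n + 16*sqrt(2)*n - 12*sqrt(2) - 7)/(4*n^3 - 16*sqrt(2)*n^2 - 6*n^2 + 14*n + 24*sqrt(2)*n - 21)^2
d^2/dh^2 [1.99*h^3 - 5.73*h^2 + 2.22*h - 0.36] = 11.94*h - 11.46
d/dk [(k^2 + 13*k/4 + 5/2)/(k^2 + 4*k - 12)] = (3*k^2 - 116*k - 196)/(4*(k^4 + 8*k^3 - 8*k^2 - 96*k + 144))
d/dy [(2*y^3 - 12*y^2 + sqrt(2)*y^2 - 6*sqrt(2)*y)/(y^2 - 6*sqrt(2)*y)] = 2*(y^2 - 12*sqrt(2)*y - 6 + 39*sqrt(2))/(y^2 - 12*sqrt(2)*y + 72)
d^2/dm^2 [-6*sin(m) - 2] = 6*sin(m)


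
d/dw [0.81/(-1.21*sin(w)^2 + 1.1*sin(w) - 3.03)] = (1.9602*sin(w) - 0.891)*cos(w)/(1.21*sin(w)^2 - 1.1*sin(w) + 3.03)^2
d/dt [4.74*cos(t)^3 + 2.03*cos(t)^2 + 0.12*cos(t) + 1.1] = (14.22*sin(t)^2 - 4.06*cos(t) - 14.34)*sin(t)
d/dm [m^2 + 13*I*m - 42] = 2*m + 13*I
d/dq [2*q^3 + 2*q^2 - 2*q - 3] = 6*q^2 + 4*q - 2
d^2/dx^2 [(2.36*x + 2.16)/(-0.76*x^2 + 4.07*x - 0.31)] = (-(1.52*x - 4.07)*(2.36*x + 2.16)*(3.04*x - 8.14) + (10.7616*x - 15.9272)*(0.76*x^2 - 4.07*x + 0.31))/(0.76*x^2 - 4.07*x + 0.31)^3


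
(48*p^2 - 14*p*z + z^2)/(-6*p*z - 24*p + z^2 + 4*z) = (-8*p + z)/(z + 4)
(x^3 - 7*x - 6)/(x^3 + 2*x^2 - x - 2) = (x - 3)/(x - 1)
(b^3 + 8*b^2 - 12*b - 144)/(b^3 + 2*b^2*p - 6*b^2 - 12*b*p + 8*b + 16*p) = (b^2 + 12*b + 36)/(b^2 + 2*b*p - 2*b - 4*p)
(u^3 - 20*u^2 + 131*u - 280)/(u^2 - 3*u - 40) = (u^2 - 12*u + 35)/(u + 5)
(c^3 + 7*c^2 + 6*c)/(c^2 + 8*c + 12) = c*(c + 1)/(c + 2)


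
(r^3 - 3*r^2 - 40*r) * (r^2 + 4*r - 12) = r^5 + r^4 - 64*r^3 - 124*r^2 + 480*r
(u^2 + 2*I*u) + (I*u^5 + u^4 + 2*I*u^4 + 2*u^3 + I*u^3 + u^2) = I*u^5 + u^4 + 2*I*u^4 + 2*u^3 + I*u^3 + 2*u^2 + 2*I*u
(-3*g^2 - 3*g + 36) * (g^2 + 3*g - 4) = -3*g^4 - 12*g^3 + 39*g^2 + 120*g - 144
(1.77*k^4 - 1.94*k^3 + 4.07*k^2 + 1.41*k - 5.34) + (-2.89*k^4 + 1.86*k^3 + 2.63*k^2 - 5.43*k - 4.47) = -1.12*k^4 - 0.0799999999999998*k^3 + 6.7*k^2 - 4.02*k - 9.81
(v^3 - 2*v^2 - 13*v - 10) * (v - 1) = v^4 - 3*v^3 - 11*v^2 + 3*v + 10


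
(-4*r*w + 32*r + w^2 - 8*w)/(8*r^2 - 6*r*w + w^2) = (8 - w)/(2*r - w)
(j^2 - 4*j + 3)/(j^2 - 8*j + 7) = (j - 3)/(j - 7)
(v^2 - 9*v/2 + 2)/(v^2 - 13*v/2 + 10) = (2*v - 1)/(2*v - 5)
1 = 1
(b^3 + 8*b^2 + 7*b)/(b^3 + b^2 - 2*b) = (b^2 + 8*b + 7)/(b^2 + b - 2)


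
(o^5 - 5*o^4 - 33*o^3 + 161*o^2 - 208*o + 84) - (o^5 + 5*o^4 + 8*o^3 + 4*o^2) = -10*o^4 - 41*o^3 + 157*o^2 - 208*o + 84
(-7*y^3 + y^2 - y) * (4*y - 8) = -28*y^4 + 60*y^3 - 12*y^2 + 8*y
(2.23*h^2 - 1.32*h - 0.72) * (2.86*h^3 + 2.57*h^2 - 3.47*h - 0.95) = 6.3778*h^5 + 1.9559*h^4 - 13.1897*h^3 + 0.611500000000001*h^2 + 3.7524*h + 0.684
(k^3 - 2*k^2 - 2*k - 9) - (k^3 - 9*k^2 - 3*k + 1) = 7*k^2 + k - 10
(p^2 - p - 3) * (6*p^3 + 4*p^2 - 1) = 6*p^5 - 2*p^4 - 22*p^3 - 13*p^2 + p + 3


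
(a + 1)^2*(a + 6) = a^3 + 8*a^2 + 13*a + 6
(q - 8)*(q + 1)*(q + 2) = q^3 - 5*q^2 - 22*q - 16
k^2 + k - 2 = (k - 1)*(k + 2)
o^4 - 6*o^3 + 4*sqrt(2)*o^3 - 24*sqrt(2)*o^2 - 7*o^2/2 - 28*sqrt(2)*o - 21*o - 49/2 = (o - 7)*(o + 1)*(o + sqrt(2)/2)*(o + 7*sqrt(2)/2)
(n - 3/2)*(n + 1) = n^2 - n/2 - 3/2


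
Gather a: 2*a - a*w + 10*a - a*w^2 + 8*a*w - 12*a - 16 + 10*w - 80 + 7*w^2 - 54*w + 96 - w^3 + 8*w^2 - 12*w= a*(-w^2 + 7*w) - w^3 + 15*w^2 - 56*w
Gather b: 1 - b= 1 - b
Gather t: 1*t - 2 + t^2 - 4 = t^2 + t - 6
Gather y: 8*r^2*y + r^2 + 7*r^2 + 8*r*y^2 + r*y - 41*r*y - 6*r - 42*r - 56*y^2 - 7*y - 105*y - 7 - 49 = 8*r^2 - 48*r + y^2*(8*r - 56) + y*(8*r^2 - 40*r - 112) - 56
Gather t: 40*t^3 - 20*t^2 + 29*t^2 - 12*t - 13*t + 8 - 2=40*t^3 + 9*t^2 - 25*t + 6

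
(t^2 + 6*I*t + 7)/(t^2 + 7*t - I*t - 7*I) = (t + 7*I)/(t + 7)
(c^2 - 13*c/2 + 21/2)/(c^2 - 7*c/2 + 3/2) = (2*c - 7)/(2*c - 1)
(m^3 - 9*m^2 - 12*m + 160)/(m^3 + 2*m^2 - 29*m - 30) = (m^2 - 4*m - 32)/(m^2 + 7*m + 6)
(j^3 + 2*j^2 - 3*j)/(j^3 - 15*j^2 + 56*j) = (j^2 + 2*j - 3)/(j^2 - 15*j + 56)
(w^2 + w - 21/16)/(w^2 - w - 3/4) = (-16*w^2 - 16*w + 21)/(4*(-4*w^2 + 4*w + 3))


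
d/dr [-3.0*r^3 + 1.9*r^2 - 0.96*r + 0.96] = -9.0*r^2 + 3.8*r - 0.96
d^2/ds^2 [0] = 0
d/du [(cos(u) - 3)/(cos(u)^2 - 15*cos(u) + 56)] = (cos(u)^2 - 6*cos(u) - 11)*sin(u)/(cos(u)^2 - 15*cos(u) + 56)^2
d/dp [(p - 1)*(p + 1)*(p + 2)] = 3*p^2 + 4*p - 1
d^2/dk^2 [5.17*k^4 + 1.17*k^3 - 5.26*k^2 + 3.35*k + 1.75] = 62.04*k^2 + 7.02*k - 10.52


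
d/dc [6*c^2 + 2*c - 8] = 12*c + 2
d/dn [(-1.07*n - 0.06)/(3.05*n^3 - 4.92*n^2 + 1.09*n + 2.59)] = (6.527*n^3 - 4.7154*n^2 - 0.5904*n - 2.7059)/(9.3025*n^6 - 30.012*n^5 + 30.8554*n^4 + 5.0734*n^3 - 24.2975*n^2 + 5.6462*n + 6.7081)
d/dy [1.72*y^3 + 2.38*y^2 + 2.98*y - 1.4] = 5.16*y^2 + 4.76*y + 2.98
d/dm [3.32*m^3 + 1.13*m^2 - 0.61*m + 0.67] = 9.96*m^2 + 2.26*m - 0.61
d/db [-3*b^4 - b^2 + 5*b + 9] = -12*b^3 - 2*b + 5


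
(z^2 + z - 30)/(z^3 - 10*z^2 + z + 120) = (z + 6)/(z^2 - 5*z - 24)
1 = 1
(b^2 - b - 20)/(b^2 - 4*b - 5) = (b + 4)/(b + 1)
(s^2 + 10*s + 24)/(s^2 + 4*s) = (s + 6)/s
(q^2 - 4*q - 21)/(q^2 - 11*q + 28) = (q + 3)/(q - 4)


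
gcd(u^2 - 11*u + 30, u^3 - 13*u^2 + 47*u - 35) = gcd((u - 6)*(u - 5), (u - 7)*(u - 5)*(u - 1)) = u - 5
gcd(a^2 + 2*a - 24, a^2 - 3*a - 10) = 1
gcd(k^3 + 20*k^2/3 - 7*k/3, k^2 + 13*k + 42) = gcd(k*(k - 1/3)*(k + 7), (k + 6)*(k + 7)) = k + 7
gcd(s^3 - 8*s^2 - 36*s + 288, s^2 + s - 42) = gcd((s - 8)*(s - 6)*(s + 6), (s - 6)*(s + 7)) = s - 6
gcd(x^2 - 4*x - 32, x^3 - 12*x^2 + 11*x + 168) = x - 8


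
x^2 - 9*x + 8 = (x - 8)*(x - 1)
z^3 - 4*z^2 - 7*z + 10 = (z - 5)*(z - 1)*(z + 2)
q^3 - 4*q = q*(q - 2)*(q + 2)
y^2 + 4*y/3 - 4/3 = (y - 2/3)*(y + 2)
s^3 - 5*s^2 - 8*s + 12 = (s - 6)*(s - 1)*(s + 2)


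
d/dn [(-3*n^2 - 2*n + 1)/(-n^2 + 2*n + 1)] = 4*(-2*n^2 - n - 1)/(n^4 - 4*n^3 + 2*n^2 + 4*n + 1)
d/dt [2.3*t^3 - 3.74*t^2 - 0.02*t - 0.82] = 6.9*t^2 - 7.48*t - 0.02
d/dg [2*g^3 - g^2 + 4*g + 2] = 6*g^2 - 2*g + 4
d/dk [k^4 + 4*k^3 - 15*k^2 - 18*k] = 4*k^3 + 12*k^2 - 30*k - 18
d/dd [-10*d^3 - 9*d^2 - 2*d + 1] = -30*d^2 - 18*d - 2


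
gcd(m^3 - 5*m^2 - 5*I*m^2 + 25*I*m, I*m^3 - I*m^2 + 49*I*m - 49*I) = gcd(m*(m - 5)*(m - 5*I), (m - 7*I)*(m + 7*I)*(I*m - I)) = 1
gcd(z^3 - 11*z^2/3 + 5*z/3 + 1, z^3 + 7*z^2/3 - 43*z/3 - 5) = z^2 - 8*z/3 - 1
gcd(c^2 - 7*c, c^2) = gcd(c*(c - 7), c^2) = c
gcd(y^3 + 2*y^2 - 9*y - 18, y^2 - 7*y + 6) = 1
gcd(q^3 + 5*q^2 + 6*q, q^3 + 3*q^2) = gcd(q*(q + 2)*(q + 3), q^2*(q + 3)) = q^2 + 3*q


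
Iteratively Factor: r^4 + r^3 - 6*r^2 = (r)*(r^3 + r^2 - 6*r) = r*(r + 3)*(r^2 - 2*r) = r*(r - 2)*(r + 3)*(r)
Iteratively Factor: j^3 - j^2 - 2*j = (j + 1)*(j^2 - 2*j) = j*(j + 1)*(j - 2)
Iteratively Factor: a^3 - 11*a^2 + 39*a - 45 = (a - 3)*(a^2 - 8*a + 15) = (a - 5)*(a - 3)*(a - 3)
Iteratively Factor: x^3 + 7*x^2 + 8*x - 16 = (x - 1)*(x^2 + 8*x + 16) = (x - 1)*(x + 4)*(x + 4)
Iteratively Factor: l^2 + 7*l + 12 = (l + 4)*(l + 3)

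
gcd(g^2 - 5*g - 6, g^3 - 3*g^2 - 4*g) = g + 1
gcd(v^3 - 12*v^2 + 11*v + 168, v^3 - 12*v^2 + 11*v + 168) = v^3 - 12*v^2 + 11*v + 168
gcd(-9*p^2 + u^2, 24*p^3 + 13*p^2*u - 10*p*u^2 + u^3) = 3*p - u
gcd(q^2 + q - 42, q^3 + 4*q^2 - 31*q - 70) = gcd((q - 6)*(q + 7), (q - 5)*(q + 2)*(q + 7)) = q + 7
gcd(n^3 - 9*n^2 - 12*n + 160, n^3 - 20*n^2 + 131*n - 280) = n^2 - 13*n + 40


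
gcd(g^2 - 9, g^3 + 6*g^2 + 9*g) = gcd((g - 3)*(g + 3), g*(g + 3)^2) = g + 3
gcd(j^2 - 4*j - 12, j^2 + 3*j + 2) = j + 2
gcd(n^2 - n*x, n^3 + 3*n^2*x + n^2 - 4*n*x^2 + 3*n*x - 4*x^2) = -n + x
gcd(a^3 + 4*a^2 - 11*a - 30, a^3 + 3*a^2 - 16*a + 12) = 1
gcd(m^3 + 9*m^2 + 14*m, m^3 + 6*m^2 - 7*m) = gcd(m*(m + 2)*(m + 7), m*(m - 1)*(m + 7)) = m^2 + 7*m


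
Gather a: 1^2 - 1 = 0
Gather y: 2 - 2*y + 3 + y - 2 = 3 - y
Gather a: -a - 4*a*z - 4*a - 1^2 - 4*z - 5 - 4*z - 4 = a*(-4*z - 5) - 8*z - 10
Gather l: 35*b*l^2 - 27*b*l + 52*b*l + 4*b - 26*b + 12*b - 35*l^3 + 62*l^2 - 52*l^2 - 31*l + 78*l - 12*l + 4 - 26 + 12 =-10*b - 35*l^3 + l^2*(35*b + 10) + l*(25*b + 35) - 10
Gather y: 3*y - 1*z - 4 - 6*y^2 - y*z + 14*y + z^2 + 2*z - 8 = -6*y^2 + y*(17 - z) + z^2 + z - 12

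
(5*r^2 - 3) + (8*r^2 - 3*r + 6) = 13*r^2 - 3*r + 3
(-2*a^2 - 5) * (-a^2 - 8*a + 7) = 2*a^4 + 16*a^3 - 9*a^2 + 40*a - 35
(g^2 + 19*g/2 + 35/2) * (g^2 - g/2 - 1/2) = g^4 + 9*g^3 + 49*g^2/4 - 27*g/2 - 35/4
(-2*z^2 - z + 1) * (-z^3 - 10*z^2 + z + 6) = 2*z^5 + 21*z^4 + 7*z^3 - 23*z^2 - 5*z + 6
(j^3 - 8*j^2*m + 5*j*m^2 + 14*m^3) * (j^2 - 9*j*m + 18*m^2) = j^5 - 17*j^4*m + 95*j^3*m^2 - 175*j^2*m^3 - 36*j*m^4 + 252*m^5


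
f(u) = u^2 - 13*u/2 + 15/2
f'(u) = 2*u - 13/2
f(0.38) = 5.17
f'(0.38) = -5.74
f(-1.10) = 15.86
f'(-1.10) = -8.70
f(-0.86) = 13.83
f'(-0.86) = -8.22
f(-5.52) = 73.85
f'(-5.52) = -17.54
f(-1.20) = 16.74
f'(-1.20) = -8.90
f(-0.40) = 10.26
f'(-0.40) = -7.30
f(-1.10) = 15.86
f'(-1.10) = -8.70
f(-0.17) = 8.63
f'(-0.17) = -6.84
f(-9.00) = 147.00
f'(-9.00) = -24.50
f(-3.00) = 36.00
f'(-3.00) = -12.50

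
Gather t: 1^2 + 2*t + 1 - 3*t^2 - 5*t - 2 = -3*t^2 - 3*t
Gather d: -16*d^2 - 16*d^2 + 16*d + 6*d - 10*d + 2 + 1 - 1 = -32*d^2 + 12*d + 2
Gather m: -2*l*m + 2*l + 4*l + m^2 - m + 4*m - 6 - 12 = 6*l + m^2 + m*(3 - 2*l) - 18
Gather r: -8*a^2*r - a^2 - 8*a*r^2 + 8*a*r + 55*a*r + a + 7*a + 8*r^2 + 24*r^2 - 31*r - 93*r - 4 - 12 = -a^2 + 8*a + r^2*(32 - 8*a) + r*(-8*a^2 + 63*a - 124) - 16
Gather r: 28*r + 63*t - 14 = 28*r + 63*t - 14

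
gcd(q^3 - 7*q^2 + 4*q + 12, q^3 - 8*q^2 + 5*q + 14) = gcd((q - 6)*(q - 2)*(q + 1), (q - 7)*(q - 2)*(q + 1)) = q^2 - q - 2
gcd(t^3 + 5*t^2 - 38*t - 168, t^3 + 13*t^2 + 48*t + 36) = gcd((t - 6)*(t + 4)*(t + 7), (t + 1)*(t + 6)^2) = 1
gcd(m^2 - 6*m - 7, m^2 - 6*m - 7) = m^2 - 6*m - 7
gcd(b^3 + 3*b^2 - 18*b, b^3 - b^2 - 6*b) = b^2 - 3*b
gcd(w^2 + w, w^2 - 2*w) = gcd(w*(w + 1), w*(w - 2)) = w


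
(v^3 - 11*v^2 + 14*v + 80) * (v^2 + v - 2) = v^5 - 10*v^4 + v^3 + 116*v^2 + 52*v - 160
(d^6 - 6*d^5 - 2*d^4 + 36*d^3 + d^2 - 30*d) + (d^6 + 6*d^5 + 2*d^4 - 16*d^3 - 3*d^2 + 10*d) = 2*d^6 + 20*d^3 - 2*d^2 - 20*d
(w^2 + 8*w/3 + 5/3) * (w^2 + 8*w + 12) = w^4 + 32*w^3/3 + 35*w^2 + 136*w/3 + 20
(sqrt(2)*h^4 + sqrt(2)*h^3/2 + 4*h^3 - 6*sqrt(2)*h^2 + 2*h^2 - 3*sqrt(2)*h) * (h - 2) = sqrt(2)*h^5 - 3*sqrt(2)*h^4/2 + 4*h^4 - 7*sqrt(2)*h^3 - 6*h^3 - 4*h^2 + 9*sqrt(2)*h^2 + 6*sqrt(2)*h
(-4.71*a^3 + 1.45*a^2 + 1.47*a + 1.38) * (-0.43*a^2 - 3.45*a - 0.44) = 2.0253*a^5 + 15.626*a^4 - 3.5622*a^3 - 6.3029*a^2 - 5.4078*a - 0.6072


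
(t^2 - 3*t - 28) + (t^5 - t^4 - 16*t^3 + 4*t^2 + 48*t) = t^5 - t^4 - 16*t^3 + 5*t^2 + 45*t - 28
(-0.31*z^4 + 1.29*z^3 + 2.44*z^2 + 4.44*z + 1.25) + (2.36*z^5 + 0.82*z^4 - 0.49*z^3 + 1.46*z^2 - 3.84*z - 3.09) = 2.36*z^5 + 0.51*z^4 + 0.8*z^3 + 3.9*z^2 + 0.600000000000001*z - 1.84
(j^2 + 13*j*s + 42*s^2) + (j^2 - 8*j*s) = 2*j^2 + 5*j*s + 42*s^2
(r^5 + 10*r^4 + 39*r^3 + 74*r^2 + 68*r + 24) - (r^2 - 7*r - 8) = r^5 + 10*r^4 + 39*r^3 + 73*r^2 + 75*r + 32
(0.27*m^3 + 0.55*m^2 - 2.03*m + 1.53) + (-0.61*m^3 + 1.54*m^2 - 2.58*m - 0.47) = -0.34*m^3 + 2.09*m^2 - 4.61*m + 1.06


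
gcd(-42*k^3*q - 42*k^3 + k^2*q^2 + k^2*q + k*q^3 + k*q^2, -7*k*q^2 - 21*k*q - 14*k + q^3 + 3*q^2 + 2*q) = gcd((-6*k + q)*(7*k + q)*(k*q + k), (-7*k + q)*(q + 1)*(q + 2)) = q + 1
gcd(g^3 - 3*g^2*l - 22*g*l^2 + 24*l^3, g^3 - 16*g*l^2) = g + 4*l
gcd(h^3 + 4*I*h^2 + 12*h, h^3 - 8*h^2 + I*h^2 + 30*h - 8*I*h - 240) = h + 6*I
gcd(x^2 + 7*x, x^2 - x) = x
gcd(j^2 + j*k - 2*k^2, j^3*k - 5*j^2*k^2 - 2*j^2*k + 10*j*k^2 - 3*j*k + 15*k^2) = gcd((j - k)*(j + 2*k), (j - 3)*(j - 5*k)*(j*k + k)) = 1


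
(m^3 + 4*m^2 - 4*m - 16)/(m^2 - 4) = m + 4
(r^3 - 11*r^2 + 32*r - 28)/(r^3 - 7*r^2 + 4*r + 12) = (r^2 - 9*r + 14)/(r^2 - 5*r - 6)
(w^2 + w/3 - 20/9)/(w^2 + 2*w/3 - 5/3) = (w - 4/3)/(w - 1)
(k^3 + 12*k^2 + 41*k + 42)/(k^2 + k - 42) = (k^2 + 5*k + 6)/(k - 6)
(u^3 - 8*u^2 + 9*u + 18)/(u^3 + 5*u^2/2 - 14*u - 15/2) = 2*(u^2 - 5*u - 6)/(2*u^2 + 11*u + 5)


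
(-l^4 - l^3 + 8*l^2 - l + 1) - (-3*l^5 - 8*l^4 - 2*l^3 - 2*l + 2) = 3*l^5 + 7*l^4 + l^3 + 8*l^2 + l - 1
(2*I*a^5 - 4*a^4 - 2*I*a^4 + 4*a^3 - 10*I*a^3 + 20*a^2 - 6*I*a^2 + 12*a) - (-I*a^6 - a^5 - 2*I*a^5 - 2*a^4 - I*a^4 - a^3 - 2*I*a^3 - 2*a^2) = I*a^6 + a^5 + 4*I*a^5 - 2*a^4 - I*a^4 + 5*a^3 - 8*I*a^3 + 22*a^2 - 6*I*a^2 + 12*a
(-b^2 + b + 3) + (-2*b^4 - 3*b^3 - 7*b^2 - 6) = -2*b^4 - 3*b^3 - 8*b^2 + b - 3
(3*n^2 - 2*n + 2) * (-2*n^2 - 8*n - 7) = -6*n^4 - 20*n^3 - 9*n^2 - 2*n - 14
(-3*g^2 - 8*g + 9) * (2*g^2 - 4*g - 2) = -6*g^4 - 4*g^3 + 56*g^2 - 20*g - 18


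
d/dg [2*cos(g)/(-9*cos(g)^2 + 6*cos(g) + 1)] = 2*(9*sin(g)^2 - 10)*sin(g)/(9*sin(g)^2 + 6*cos(g) - 8)^2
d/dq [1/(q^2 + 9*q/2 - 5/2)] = 2*(-4*q - 9)/(2*q^2 + 9*q - 5)^2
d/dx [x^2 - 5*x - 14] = 2*x - 5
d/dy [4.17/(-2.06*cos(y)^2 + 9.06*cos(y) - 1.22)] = (37.7802 - 17.1804*cos(y))*sin(y)/(2.06*cos(y)^2 - 9.06*cos(y) + 1.22)^2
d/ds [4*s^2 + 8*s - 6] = 8*s + 8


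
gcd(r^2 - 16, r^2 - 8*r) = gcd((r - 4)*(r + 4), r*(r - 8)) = 1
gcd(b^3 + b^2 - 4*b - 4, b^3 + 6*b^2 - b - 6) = b + 1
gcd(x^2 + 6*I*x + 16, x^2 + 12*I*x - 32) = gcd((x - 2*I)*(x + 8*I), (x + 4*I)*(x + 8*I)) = x + 8*I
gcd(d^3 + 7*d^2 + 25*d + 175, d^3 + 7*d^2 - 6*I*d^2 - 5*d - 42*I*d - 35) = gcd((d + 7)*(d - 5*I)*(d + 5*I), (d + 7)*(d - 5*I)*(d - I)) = d^2 + d*(7 - 5*I) - 35*I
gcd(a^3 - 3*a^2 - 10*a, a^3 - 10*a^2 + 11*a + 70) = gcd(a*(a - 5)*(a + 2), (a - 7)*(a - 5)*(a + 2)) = a^2 - 3*a - 10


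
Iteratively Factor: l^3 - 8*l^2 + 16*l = (l)*(l^2 - 8*l + 16) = l*(l - 4)*(l - 4)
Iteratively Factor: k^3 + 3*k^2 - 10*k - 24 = (k + 2)*(k^2 + k - 12) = (k - 3)*(k + 2)*(k + 4)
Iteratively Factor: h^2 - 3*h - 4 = (h - 4)*(h + 1)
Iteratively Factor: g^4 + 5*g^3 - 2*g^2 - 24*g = (g + 4)*(g^3 + g^2 - 6*g) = (g - 2)*(g + 4)*(g^2 + 3*g) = g*(g - 2)*(g + 4)*(g + 3)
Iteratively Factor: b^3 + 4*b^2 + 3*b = (b + 1)*(b^2 + 3*b) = (b + 1)*(b + 3)*(b)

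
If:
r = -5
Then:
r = -5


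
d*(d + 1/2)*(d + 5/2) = d^3 + 3*d^2 + 5*d/4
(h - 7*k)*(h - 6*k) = h^2 - 13*h*k + 42*k^2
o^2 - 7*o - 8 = (o - 8)*(o + 1)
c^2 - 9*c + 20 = (c - 5)*(c - 4)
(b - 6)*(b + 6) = b^2 - 36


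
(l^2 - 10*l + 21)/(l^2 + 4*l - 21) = (l - 7)/(l + 7)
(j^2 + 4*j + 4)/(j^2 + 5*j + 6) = (j + 2)/(j + 3)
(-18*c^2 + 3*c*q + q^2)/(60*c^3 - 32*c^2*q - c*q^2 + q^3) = (-3*c + q)/(10*c^2 - 7*c*q + q^2)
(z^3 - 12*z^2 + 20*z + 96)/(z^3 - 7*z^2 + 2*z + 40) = (z^2 - 14*z + 48)/(z^2 - 9*z + 20)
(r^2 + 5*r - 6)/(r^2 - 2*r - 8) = (-r^2 - 5*r + 6)/(-r^2 + 2*r + 8)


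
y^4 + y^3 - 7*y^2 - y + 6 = (y - 2)*(y - 1)*(y + 1)*(y + 3)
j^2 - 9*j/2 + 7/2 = (j - 7/2)*(j - 1)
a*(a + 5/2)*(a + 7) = a^3 + 19*a^2/2 + 35*a/2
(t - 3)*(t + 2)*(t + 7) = t^3 + 6*t^2 - 13*t - 42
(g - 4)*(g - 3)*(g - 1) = g^3 - 8*g^2 + 19*g - 12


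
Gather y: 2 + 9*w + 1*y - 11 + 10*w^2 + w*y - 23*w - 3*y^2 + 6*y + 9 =10*w^2 - 14*w - 3*y^2 + y*(w + 7)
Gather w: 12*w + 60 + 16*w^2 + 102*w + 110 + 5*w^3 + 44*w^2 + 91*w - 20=5*w^3 + 60*w^2 + 205*w + 150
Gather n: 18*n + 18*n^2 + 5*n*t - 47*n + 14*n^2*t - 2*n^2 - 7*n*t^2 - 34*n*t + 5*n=n^2*(14*t + 16) + n*(-7*t^2 - 29*t - 24)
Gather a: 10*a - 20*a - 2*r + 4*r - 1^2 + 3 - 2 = -10*a + 2*r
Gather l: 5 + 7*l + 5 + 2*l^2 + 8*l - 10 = 2*l^2 + 15*l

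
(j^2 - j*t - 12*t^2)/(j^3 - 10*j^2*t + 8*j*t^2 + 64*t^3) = (-j - 3*t)/(-j^2 + 6*j*t + 16*t^2)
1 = 1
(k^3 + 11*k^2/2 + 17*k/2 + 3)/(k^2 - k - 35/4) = 2*(2*k^3 + 11*k^2 + 17*k + 6)/(4*k^2 - 4*k - 35)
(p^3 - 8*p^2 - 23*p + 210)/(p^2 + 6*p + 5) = (p^2 - 13*p + 42)/(p + 1)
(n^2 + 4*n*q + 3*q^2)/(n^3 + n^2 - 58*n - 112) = (n^2 + 4*n*q + 3*q^2)/(n^3 + n^2 - 58*n - 112)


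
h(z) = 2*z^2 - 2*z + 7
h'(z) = 4*z - 2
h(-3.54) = 39.14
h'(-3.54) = -16.16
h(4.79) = 43.31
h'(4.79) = 17.16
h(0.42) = 6.51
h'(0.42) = -0.32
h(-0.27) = 7.69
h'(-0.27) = -3.08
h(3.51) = 24.62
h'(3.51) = 12.04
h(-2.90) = 29.62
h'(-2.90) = -13.60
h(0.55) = 6.50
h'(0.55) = 0.20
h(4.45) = 37.70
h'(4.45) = 15.80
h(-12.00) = 319.00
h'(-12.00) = -50.00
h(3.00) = 19.00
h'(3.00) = 10.00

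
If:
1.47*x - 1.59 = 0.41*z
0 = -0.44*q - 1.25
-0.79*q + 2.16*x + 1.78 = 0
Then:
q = -2.84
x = -1.86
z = -10.56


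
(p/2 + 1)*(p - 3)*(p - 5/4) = p^3/2 - 9*p^2/8 - 19*p/8 + 15/4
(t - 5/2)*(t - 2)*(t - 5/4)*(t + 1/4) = t^4 - 11*t^3/2 + 147*t^2/16 - 115*t/32 - 25/16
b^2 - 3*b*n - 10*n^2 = (b - 5*n)*(b + 2*n)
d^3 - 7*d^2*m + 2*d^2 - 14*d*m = d*(d + 2)*(d - 7*m)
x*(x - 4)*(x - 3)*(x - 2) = x^4 - 9*x^3 + 26*x^2 - 24*x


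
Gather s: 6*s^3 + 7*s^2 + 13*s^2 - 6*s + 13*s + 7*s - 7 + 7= 6*s^3 + 20*s^2 + 14*s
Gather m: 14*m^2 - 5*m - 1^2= 14*m^2 - 5*m - 1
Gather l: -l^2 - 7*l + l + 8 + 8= -l^2 - 6*l + 16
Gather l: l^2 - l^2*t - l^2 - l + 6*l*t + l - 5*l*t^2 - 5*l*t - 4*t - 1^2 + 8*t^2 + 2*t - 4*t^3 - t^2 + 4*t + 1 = -l^2*t + l*(-5*t^2 + t) - 4*t^3 + 7*t^2 + 2*t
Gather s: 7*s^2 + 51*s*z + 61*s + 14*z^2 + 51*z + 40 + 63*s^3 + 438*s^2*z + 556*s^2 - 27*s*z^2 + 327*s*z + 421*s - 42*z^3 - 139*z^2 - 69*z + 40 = 63*s^3 + s^2*(438*z + 563) + s*(-27*z^2 + 378*z + 482) - 42*z^3 - 125*z^2 - 18*z + 80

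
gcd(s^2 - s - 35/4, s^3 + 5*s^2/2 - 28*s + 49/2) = s - 7/2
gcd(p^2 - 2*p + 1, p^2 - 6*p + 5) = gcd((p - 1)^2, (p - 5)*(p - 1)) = p - 1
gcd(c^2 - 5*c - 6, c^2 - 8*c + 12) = c - 6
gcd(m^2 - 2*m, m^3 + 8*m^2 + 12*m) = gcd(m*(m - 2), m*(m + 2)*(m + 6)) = m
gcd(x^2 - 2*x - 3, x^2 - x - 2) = x + 1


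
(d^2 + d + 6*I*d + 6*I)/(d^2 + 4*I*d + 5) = (d^2 + d + 6*I*d + 6*I)/(d^2 + 4*I*d + 5)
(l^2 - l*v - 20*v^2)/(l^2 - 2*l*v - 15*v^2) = (l + 4*v)/(l + 3*v)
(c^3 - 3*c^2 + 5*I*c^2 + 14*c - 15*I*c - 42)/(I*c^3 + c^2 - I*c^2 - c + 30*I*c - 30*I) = (-I*c^3 + c^2*(5 + 3*I) - c*(15 + 14*I) + 42*I)/(c^3 - c^2*(1 + I) + c*(30 + I) - 30)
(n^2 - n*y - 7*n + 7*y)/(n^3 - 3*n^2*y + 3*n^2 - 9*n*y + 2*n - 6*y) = (n^2 - n*y - 7*n + 7*y)/(n^3 - 3*n^2*y + 3*n^2 - 9*n*y + 2*n - 6*y)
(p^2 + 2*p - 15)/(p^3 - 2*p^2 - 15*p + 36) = (p + 5)/(p^2 + p - 12)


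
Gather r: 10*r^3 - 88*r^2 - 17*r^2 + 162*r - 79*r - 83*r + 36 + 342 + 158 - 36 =10*r^3 - 105*r^2 + 500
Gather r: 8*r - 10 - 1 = 8*r - 11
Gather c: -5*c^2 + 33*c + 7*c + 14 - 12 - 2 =-5*c^2 + 40*c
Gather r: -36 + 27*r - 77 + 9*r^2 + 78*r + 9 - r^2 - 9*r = 8*r^2 + 96*r - 104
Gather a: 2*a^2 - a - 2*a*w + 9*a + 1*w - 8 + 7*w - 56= 2*a^2 + a*(8 - 2*w) + 8*w - 64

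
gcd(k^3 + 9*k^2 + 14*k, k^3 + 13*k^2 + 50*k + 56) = k^2 + 9*k + 14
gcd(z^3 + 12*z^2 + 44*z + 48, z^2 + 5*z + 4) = z + 4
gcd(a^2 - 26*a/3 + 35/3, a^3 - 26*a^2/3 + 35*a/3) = a^2 - 26*a/3 + 35/3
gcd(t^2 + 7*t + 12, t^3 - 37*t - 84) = t^2 + 7*t + 12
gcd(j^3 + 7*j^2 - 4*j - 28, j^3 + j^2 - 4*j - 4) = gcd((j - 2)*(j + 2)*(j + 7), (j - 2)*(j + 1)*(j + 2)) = j^2 - 4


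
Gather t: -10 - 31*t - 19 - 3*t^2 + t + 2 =-3*t^2 - 30*t - 27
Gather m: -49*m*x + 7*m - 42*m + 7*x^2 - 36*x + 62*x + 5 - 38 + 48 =m*(-49*x - 35) + 7*x^2 + 26*x + 15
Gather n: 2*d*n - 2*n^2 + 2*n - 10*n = -2*n^2 + n*(2*d - 8)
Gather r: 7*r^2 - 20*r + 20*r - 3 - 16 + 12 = 7*r^2 - 7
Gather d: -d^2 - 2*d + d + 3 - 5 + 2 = -d^2 - d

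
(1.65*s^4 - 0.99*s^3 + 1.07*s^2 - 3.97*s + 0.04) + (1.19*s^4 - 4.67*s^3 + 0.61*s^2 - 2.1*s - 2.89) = 2.84*s^4 - 5.66*s^3 + 1.68*s^2 - 6.07*s - 2.85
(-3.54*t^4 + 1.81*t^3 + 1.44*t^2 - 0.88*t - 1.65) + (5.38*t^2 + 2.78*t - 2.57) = -3.54*t^4 + 1.81*t^3 + 6.82*t^2 + 1.9*t - 4.22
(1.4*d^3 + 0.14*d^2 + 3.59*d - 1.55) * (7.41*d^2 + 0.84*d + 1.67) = 10.374*d^5 + 2.2134*d^4 + 29.0575*d^3 - 8.2361*d^2 + 4.6933*d - 2.5885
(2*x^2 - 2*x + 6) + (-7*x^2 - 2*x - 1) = -5*x^2 - 4*x + 5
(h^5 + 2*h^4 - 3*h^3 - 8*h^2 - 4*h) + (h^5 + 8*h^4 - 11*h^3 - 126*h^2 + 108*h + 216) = 2*h^5 + 10*h^4 - 14*h^3 - 134*h^2 + 104*h + 216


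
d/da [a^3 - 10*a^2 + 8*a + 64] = 3*a^2 - 20*a + 8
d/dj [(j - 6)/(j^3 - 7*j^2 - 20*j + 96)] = (j^3 - 7*j^2 - 20*j + (j - 6)*(-3*j^2 + 14*j + 20) + 96)/(j^3 - 7*j^2 - 20*j + 96)^2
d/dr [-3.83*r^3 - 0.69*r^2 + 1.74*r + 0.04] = -11.49*r^2 - 1.38*r + 1.74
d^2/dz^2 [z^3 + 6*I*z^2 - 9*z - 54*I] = 6*z + 12*I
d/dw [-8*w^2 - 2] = -16*w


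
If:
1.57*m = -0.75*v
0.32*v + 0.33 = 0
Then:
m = 0.49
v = -1.03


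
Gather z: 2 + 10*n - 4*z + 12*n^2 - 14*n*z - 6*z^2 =12*n^2 + 10*n - 6*z^2 + z*(-14*n - 4) + 2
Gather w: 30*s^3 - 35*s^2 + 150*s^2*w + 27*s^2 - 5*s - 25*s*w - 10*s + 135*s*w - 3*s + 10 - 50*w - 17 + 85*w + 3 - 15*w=30*s^3 - 8*s^2 - 18*s + w*(150*s^2 + 110*s + 20) - 4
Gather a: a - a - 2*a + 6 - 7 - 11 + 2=-2*a - 10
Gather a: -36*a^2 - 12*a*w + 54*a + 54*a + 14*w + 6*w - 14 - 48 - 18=-36*a^2 + a*(108 - 12*w) + 20*w - 80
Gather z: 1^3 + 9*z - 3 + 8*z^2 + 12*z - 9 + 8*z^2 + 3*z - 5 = 16*z^2 + 24*z - 16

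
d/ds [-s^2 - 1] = -2*s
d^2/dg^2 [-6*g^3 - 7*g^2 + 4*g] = -36*g - 14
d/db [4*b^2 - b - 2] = 8*b - 1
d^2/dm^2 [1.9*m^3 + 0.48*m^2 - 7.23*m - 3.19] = 11.4*m + 0.96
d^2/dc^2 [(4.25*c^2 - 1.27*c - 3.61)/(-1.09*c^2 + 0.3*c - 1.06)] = (7.105427357601e-15*c^4 + 0.238274000000001*c^3 + 55.196946*c^2 - 15.886968*c - 16.435068)/(1.295029*c^6 - 1.06929*c^5 + 4.072458*c^4 - 2.10672*c^3 + 3.960372*c^2 - 1.01124*c + 1.191016)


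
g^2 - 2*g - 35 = (g - 7)*(g + 5)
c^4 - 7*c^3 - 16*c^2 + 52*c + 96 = (c - 8)*(c - 3)*(c + 2)^2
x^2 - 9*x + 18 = (x - 6)*(x - 3)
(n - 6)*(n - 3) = n^2 - 9*n + 18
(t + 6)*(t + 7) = t^2 + 13*t + 42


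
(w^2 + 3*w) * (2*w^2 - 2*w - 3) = 2*w^4 + 4*w^3 - 9*w^2 - 9*w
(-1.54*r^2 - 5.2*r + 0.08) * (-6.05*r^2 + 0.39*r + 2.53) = 9.317*r^4 + 30.8594*r^3 - 6.4082*r^2 - 13.1248*r + 0.2024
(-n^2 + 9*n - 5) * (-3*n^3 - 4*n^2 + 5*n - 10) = 3*n^5 - 23*n^4 - 26*n^3 + 75*n^2 - 115*n + 50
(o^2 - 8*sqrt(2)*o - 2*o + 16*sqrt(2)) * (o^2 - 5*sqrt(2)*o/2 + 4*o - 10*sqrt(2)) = o^4 - 21*sqrt(2)*o^3/2 + 2*o^3 - 21*sqrt(2)*o^2 + 32*o^2 + 80*o + 84*sqrt(2)*o - 320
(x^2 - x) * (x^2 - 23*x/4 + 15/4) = x^4 - 27*x^3/4 + 19*x^2/2 - 15*x/4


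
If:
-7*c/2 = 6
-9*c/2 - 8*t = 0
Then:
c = -12/7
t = 27/28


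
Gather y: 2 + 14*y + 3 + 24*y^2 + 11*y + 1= 24*y^2 + 25*y + 6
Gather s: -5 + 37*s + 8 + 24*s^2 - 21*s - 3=24*s^2 + 16*s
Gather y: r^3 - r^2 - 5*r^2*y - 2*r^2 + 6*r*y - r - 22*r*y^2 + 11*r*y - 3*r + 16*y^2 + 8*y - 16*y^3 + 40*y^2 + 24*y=r^3 - 3*r^2 - 4*r - 16*y^3 + y^2*(56 - 22*r) + y*(-5*r^2 + 17*r + 32)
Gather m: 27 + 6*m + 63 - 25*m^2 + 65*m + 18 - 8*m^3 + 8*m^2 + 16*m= -8*m^3 - 17*m^2 + 87*m + 108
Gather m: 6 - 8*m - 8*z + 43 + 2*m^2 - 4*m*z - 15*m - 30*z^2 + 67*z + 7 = 2*m^2 + m*(-4*z - 23) - 30*z^2 + 59*z + 56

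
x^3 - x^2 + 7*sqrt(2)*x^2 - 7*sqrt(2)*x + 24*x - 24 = (x - 1)*(x + 3*sqrt(2))*(x + 4*sqrt(2))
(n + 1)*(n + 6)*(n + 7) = n^3 + 14*n^2 + 55*n + 42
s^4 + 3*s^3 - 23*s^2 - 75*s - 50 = (s - 5)*(s + 1)*(s + 2)*(s + 5)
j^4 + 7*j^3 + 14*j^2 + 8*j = j*(j + 1)*(j + 2)*(j + 4)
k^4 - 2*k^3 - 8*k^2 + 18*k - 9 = (k - 3)*(k - 1)^2*(k + 3)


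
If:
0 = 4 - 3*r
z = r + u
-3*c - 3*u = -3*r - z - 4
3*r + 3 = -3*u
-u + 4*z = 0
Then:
No Solution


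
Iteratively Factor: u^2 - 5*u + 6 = (u - 2)*(u - 3)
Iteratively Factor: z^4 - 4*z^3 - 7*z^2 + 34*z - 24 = (z + 3)*(z^3 - 7*z^2 + 14*z - 8) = (z - 4)*(z + 3)*(z^2 - 3*z + 2) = (z - 4)*(z - 2)*(z + 3)*(z - 1)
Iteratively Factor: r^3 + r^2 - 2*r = (r)*(r^2 + r - 2) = r*(r - 1)*(r + 2)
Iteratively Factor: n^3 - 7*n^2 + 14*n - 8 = (n - 2)*(n^2 - 5*n + 4) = (n - 2)*(n - 1)*(n - 4)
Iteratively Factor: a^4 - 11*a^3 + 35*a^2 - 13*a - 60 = (a - 4)*(a^3 - 7*a^2 + 7*a + 15) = (a - 5)*(a - 4)*(a^2 - 2*a - 3) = (a - 5)*(a - 4)*(a + 1)*(a - 3)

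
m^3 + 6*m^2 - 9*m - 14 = (m - 2)*(m + 1)*(m + 7)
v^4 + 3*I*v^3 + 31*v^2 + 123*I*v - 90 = (v - 6*I)*(v + I)*(v + 3*I)*(v + 5*I)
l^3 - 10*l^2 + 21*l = l*(l - 7)*(l - 3)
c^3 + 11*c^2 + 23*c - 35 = (c - 1)*(c + 5)*(c + 7)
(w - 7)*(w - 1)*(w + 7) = w^3 - w^2 - 49*w + 49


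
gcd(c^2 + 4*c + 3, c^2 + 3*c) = c + 3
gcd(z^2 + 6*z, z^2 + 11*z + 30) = z + 6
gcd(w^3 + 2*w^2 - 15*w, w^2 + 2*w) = w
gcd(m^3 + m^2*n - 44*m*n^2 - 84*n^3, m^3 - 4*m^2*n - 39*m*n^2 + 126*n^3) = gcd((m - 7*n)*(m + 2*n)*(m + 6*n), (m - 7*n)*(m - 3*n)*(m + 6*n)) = m^2 - m*n - 42*n^2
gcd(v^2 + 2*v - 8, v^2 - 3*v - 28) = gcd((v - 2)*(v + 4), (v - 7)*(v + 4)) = v + 4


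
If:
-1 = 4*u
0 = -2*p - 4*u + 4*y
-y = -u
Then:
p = 0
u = -1/4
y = -1/4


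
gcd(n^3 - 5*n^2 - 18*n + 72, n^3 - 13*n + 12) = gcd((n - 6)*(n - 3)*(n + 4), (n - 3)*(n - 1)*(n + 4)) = n^2 + n - 12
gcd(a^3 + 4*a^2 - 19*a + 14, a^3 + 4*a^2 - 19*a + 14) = a^3 + 4*a^2 - 19*a + 14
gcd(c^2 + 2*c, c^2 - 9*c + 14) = 1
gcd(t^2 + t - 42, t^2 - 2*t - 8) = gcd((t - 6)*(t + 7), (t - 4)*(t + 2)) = 1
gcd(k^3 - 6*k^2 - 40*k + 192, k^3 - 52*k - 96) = k^2 - 2*k - 48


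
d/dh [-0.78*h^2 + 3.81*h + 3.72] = 3.81 - 1.56*h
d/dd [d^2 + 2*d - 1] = 2*d + 2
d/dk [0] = 0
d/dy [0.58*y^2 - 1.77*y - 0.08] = 1.16*y - 1.77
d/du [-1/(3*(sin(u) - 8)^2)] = 2*cos(u)/(3*(sin(u) - 8)^3)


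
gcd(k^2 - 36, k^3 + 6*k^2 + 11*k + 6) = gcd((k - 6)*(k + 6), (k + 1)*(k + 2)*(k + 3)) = 1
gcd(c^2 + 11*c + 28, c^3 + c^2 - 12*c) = c + 4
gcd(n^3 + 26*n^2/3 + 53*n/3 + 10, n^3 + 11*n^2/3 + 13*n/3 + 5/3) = n^2 + 8*n/3 + 5/3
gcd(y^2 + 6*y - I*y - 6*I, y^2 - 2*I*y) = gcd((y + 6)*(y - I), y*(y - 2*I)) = 1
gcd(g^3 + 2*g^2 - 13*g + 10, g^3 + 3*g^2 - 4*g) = g - 1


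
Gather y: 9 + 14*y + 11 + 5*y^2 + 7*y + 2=5*y^2 + 21*y + 22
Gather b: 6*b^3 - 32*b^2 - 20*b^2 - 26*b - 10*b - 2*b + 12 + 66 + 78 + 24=6*b^3 - 52*b^2 - 38*b + 180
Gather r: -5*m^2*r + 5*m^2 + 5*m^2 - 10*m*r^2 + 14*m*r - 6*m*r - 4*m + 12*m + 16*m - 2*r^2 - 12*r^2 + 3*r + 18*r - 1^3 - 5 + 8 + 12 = 10*m^2 + 24*m + r^2*(-10*m - 14) + r*(-5*m^2 + 8*m + 21) + 14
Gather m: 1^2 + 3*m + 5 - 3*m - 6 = 0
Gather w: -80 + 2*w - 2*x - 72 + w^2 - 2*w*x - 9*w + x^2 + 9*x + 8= w^2 + w*(-2*x - 7) + x^2 + 7*x - 144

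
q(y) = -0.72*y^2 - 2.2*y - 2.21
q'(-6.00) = 6.44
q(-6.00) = -14.93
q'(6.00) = -10.84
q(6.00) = -41.33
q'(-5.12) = 5.17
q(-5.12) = -9.82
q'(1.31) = -4.09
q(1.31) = -6.33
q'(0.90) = -3.50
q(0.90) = -4.77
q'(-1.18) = -0.50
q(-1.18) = -0.62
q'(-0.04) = -2.14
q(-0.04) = -2.12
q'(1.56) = -4.45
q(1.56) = -7.39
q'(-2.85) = 1.90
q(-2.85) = -1.79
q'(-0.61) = -1.32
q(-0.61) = -1.14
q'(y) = -1.44*y - 2.2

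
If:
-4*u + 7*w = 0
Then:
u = 7*w/4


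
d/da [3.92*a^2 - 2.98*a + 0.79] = 7.84*a - 2.98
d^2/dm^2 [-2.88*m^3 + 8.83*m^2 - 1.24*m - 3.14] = 17.66 - 17.28*m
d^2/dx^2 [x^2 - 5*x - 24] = 2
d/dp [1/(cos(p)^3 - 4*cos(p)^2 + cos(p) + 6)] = (3*cos(p)^2 - 8*cos(p) + 1)*sin(p)/(cos(p)^3 - 4*cos(p)^2 + cos(p) + 6)^2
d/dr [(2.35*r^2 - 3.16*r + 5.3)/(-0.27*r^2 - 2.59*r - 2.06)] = (-6.9397*r^2 - 6.82*r + 20.2366)/(0.0729*r^4 + 1.3986*r^3 + 7.8205*r^2 + 10.6708*r + 4.2436)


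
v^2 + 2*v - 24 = (v - 4)*(v + 6)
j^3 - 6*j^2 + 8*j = j*(j - 4)*(j - 2)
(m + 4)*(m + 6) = m^2 + 10*m + 24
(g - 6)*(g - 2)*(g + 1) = g^3 - 7*g^2 + 4*g + 12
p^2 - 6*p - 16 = (p - 8)*(p + 2)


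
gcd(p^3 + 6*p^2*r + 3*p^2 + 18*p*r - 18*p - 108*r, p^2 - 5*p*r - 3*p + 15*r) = p - 3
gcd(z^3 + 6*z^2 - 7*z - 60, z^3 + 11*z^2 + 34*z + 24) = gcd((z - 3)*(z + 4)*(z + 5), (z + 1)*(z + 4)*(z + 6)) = z + 4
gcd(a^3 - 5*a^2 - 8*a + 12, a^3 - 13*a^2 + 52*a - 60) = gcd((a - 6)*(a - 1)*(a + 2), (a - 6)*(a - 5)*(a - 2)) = a - 6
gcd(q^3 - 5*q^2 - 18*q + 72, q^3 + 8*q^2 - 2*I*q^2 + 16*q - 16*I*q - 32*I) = q + 4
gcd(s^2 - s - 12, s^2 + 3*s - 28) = s - 4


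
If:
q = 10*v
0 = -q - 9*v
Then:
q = 0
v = 0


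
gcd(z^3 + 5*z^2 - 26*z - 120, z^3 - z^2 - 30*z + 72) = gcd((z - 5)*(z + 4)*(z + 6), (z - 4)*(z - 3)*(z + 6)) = z + 6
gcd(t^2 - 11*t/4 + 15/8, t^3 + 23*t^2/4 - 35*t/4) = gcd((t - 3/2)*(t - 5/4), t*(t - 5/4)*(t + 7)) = t - 5/4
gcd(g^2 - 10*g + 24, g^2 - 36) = g - 6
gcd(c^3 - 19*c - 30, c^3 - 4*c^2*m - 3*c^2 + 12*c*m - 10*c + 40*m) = c^2 - 3*c - 10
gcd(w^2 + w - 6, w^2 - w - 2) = w - 2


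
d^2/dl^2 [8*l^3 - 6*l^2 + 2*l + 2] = 48*l - 12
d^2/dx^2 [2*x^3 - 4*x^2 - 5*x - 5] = 12*x - 8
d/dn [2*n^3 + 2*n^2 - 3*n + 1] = 6*n^2 + 4*n - 3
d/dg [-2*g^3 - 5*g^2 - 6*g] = -6*g^2 - 10*g - 6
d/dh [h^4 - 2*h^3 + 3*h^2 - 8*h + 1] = 4*h^3 - 6*h^2 + 6*h - 8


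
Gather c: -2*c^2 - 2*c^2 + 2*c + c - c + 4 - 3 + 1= -4*c^2 + 2*c + 2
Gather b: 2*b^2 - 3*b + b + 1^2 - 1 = 2*b^2 - 2*b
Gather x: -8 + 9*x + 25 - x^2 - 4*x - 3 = -x^2 + 5*x + 14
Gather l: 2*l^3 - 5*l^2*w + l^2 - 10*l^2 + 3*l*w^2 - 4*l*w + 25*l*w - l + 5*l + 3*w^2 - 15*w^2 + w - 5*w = 2*l^3 + l^2*(-5*w - 9) + l*(3*w^2 + 21*w + 4) - 12*w^2 - 4*w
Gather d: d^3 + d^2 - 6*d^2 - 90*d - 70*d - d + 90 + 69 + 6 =d^3 - 5*d^2 - 161*d + 165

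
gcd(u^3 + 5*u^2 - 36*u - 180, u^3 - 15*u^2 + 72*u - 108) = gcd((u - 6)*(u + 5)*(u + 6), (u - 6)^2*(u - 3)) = u - 6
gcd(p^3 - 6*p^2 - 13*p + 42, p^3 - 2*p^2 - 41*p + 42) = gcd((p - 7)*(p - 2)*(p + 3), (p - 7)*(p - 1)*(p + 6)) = p - 7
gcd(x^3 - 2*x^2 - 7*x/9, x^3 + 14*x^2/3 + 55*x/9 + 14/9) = x + 1/3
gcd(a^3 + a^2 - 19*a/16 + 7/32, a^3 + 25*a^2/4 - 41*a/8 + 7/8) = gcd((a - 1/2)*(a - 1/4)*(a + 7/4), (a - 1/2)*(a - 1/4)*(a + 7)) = a^2 - 3*a/4 + 1/8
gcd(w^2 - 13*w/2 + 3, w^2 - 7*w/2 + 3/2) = w - 1/2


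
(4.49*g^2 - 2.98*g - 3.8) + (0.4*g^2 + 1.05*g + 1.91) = 4.89*g^2 - 1.93*g - 1.89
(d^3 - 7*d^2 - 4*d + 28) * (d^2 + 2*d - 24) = d^5 - 5*d^4 - 42*d^3 + 188*d^2 + 152*d - 672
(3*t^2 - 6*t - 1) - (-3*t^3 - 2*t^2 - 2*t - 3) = 3*t^3 + 5*t^2 - 4*t + 2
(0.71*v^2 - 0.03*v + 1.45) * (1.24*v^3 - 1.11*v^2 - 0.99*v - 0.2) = 0.8804*v^5 - 0.8253*v^4 + 1.1284*v^3 - 1.7218*v^2 - 1.4295*v - 0.29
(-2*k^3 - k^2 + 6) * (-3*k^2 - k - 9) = 6*k^5 + 5*k^4 + 19*k^3 - 9*k^2 - 6*k - 54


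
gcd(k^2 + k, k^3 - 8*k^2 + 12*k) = k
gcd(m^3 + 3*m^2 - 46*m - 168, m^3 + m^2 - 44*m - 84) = m^2 - m - 42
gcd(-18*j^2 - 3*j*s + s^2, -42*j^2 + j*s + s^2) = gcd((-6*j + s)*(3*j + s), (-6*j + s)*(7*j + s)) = -6*j + s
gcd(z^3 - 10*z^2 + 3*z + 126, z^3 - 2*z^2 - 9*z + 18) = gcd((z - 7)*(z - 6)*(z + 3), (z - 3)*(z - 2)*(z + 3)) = z + 3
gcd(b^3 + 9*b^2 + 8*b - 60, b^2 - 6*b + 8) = b - 2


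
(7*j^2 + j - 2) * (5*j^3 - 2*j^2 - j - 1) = 35*j^5 - 9*j^4 - 19*j^3 - 4*j^2 + j + 2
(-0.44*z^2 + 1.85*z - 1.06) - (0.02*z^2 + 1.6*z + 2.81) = -0.46*z^2 + 0.25*z - 3.87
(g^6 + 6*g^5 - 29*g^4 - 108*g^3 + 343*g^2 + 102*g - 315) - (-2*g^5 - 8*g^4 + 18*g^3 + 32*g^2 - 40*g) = g^6 + 8*g^5 - 21*g^4 - 126*g^3 + 311*g^2 + 142*g - 315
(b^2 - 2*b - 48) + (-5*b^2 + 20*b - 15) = -4*b^2 + 18*b - 63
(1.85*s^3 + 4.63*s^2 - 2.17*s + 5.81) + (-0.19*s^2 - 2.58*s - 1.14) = 1.85*s^3 + 4.44*s^2 - 4.75*s + 4.67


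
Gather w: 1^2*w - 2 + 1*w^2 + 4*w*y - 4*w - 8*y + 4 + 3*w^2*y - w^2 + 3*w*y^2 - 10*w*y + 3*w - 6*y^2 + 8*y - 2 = 3*w^2*y + w*(3*y^2 - 6*y) - 6*y^2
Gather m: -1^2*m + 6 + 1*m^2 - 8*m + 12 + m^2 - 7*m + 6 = 2*m^2 - 16*m + 24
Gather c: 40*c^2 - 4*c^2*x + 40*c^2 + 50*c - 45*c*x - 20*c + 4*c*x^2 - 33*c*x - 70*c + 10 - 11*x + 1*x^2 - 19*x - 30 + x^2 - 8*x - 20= c^2*(80 - 4*x) + c*(4*x^2 - 78*x - 40) + 2*x^2 - 38*x - 40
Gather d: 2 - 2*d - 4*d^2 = -4*d^2 - 2*d + 2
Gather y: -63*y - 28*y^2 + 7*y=-28*y^2 - 56*y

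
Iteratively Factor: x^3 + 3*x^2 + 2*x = (x)*(x^2 + 3*x + 2) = x*(x + 1)*(x + 2)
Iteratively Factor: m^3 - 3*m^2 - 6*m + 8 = (m + 2)*(m^2 - 5*m + 4) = (m - 1)*(m + 2)*(m - 4)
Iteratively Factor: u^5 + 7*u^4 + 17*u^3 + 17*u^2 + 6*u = (u + 2)*(u^4 + 5*u^3 + 7*u^2 + 3*u) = (u + 2)*(u + 3)*(u^3 + 2*u^2 + u) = u*(u + 2)*(u + 3)*(u^2 + 2*u + 1) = u*(u + 1)*(u + 2)*(u + 3)*(u + 1)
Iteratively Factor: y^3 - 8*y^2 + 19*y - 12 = (y - 3)*(y^2 - 5*y + 4) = (y - 3)*(y - 1)*(y - 4)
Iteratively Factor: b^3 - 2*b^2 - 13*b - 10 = (b - 5)*(b^2 + 3*b + 2) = (b - 5)*(b + 1)*(b + 2)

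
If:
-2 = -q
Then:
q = 2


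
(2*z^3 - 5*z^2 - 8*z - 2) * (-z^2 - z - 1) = -2*z^5 + 3*z^4 + 11*z^3 + 15*z^2 + 10*z + 2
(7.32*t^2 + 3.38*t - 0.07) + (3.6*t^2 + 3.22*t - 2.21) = 10.92*t^2 + 6.6*t - 2.28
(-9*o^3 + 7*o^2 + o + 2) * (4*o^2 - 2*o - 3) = -36*o^5 + 46*o^4 + 17*o^3 - 15*o^2 - 7*o - 6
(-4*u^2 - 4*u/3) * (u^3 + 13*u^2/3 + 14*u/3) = -4*u^5 - 56*u^4/3 - 220*u^3/9 - 56*u^2/9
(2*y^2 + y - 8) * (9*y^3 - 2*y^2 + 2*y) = 18*y^5 + 5*y^4 - 70*y^3 + 18*y^2 - 16*y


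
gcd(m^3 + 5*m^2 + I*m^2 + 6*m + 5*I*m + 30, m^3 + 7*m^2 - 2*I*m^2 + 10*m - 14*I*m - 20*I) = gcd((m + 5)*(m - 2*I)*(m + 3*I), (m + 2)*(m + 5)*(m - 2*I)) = m^2 + m*(5 - 2*I) - 10*I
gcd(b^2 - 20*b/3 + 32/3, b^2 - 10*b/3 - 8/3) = b - 4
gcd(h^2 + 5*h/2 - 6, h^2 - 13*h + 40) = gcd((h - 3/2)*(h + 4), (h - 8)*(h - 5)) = 1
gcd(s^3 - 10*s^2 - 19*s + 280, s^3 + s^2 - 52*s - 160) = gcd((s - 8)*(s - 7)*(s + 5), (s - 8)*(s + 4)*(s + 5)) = s^2 - 3*s - 40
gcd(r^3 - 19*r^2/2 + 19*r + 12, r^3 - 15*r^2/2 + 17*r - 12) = r - 4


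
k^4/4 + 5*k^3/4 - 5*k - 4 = (k/4 + 1)*(k - 2)*(k + 1)*(k + 2)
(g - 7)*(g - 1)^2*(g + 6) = g^4 - 3*g^3 - 39*g^2 + 83*g - 42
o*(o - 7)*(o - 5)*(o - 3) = o^4 - 15*o^3 + 71*o^2 - 105*o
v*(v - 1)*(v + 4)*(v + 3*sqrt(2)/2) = v^4 + 3*sqrt(2)*v^3/2 + 3*v^3 - 4*v^2 + 9*sqrt(2)*v^2/2 - 6*sqrt(2)*v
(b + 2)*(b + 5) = b^2 + 7*b + 10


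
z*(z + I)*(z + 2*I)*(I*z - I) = I*z^4 - 3*z^3 - I*z^3 + 3*z^2 - 2*I*z^2 + 2*I*z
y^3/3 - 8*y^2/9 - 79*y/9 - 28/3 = (y/3 + 1)*(y - 7)*(y + 4/3)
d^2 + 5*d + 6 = (d + 2)*(d + 3)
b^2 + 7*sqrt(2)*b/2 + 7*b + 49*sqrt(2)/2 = (b + 7)*(b + 7*sqrt(2)/2)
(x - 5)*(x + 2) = x^2 - 3*x - 10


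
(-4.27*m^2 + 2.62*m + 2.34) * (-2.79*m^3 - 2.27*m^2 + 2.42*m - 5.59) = 11.9133*m^5 + 2.3831*m^4 - 22.8094*m^3 + 24.8979*m^2 - 8.983*m - 13.0806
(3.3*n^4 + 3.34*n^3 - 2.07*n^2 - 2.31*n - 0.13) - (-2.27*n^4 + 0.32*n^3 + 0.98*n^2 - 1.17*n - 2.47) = 5.57*n^4 + 3.02*n^3 - 3.05*n^2 - 1.14*n + 2.34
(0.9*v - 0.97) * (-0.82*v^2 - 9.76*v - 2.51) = -0.738*v^3 - 7.9886*v^2 + 7.2082*v + 2.4347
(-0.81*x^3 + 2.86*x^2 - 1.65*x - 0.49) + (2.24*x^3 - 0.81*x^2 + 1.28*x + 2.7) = 1.43*x^3 + 2.05*x^2 - 0.37*x + 2.21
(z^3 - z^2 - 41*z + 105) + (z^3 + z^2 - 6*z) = 2*z^3 - 47*z + 105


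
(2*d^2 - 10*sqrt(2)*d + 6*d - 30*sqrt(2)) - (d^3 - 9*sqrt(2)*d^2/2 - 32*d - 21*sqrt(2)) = -d^3 + 2*d^2 + 9*sqrt(2)*d^2/2 - 10*sqrt(2)*d + 38*d - 9*sqrt(2)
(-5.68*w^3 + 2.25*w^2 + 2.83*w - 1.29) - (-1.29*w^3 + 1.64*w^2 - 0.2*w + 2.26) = -4.39*w^3 + 0.61*w^2 + 3.03*w - 3.55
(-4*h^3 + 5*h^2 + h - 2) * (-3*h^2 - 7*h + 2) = 12*h^5 + 13*h^4 - 46*h^3 + 9*h^2 + 16*h - 4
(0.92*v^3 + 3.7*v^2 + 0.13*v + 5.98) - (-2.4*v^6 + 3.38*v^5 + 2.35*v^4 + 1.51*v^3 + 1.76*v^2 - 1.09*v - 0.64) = 2.4*v^6 - 3.38*v^5 - 2.35*v^4 - 0.59*v^3 + 1.94*v^2 + 1.22*v + 6.62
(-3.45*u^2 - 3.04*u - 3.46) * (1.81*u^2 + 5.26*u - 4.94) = -6.2445*u^4 - 23.6494*u^3 - 5.21*u^2 - 3.182*u + 17.0924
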